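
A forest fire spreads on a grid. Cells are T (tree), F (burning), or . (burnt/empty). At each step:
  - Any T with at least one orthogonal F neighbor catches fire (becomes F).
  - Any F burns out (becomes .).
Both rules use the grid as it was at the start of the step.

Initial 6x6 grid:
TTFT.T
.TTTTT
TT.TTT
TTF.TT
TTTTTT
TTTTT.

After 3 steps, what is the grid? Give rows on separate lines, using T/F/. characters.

Step 1: 5 trees catch fire, 2 burn out
  TF.F.T
  .TFTTT
  TT.TTT
  TF..TT
  TTFTTT
  TTTTT.
Step 2: 8 trees catch fire, 5 burn out
  F....T
  .F.FTT
  TF.TTT
  F...TT
  TF.FTT
  TTFTT.
Step 3: 7 trees catch fire, 8 burn out
  .....T
  ....FT
  F..FTT
  ....TT
  F...FT
  TF.FT.

.....T
....FT
F..FTT
....TT
F...FT
TF.FT.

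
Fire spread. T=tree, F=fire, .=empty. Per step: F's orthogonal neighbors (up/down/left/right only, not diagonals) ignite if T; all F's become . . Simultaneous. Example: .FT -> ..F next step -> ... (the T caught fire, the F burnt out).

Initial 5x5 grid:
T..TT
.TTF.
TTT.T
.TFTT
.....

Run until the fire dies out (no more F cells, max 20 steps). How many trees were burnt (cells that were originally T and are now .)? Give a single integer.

Step 1: +5 fires, +2 burnt (F count now 5)
Step 2: +4 fires, +5 burnt (F count now 4)
Step 3: +2 fires, +4 burnt (F count now 2)
Step 4: +0 fires, +2 burnt (F count now 0)
Fire out after step 4
Initially T: 12, now '.': 24
Total burnt (originally-T cells now '.'): 11

Answer: 11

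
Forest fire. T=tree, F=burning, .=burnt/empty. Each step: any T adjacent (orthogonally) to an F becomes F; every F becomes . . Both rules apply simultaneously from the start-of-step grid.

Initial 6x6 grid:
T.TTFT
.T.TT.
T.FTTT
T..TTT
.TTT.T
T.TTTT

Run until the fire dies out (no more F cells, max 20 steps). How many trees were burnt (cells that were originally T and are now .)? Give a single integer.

Answer: 19

Derivation:
Step 1: +4 fires, +2 burnt (F count now 4)
Step 2: +4 fires, +4 burnt (F count now 4)
Step 3: +3 fires, +4 burnt (F count now 3)
Step 4: +3 fires, +3 burnt (F count now 3)
Step 5: +4 fires, +3 burnt (F count now 4)
Step 6: +1 fires, +4 burnt (F count now 1)
Step 7: +0 fires, +1 burnt (F count now 0)
Fire out after step 7
Initially T: 24, now '.': 31
Total burnt (originally-T cells now '.'): 19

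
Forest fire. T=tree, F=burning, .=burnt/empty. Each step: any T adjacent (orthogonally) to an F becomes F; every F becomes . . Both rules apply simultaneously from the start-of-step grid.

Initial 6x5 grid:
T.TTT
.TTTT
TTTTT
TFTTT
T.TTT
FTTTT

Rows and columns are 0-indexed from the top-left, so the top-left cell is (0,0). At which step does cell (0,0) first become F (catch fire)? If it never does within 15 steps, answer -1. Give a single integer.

Step 1: cell (0,0)='T' (+5 fires, +2 burnt)
Step 2: cell (0,0)='T' (+6 fires, +5 burnt)
Step 3: cell (0,0)='T' (+5 fires, +6 burnt)
Step 4: cell (0,0)='T' (+5 fires, +5 burnt)
Step 5: cell (0,0)='T' (+2 fires, +5 burnt)
Step 6: cell (0,0)='T' (+1 fires, +2 burnt)
Step 7: cell (0,0)='T' (+0 fires, +1 burnt)
  fire out at step 7
Target never catches fire within 15 steps

-1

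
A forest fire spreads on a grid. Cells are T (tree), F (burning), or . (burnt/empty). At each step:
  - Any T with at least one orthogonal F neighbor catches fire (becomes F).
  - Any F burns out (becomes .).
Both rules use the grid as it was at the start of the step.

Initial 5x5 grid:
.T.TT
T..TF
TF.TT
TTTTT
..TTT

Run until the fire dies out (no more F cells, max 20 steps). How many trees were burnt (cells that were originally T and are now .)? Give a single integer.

Answer: 15

Derivation:
Step 1: +5 fires, +2 burnt (F count now 5)
Step 2: +6 fires, +5 burnt (F count now 6)
Step 3: +3 fires, +6 burnt (F count now 3)
Step 4: +1 fires, +3 burnt (F count now 1)
Step 5: +0 fires, +1 burnt (F count now 0)
Fire out after step 5
Initially T: 16, now '.': 24
Total burnt (originally-T cells now '.'): 15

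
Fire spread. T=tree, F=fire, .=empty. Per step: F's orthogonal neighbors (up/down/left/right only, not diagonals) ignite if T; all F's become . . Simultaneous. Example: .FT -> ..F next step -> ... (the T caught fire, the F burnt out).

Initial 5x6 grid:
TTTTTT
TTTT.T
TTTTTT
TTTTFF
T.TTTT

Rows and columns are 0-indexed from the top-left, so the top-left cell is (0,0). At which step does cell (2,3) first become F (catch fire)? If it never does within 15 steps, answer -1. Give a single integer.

Step 1: cell (2,3)='T' (+5 fires, +2 burnt)
Step 2: cell (2,3)='F' (+4 fires, +5 burnt)
  -> target ignites at step 2
Step 3: cell (2,3)='.' (+5 fires, +4 burnt)
Step 4: cell (2,3)='.' (+5 fires, +5 burnt)
Step 5: cell (2,3)='.' (+4 fires, +5 burnt)
Step 6: cell (2,3)='.' (+2 fires, +4 burnt)
Step 7: cell (2,3)='.' (+1 fires, +2 burnt)
Step 8: cell (2,3)='.' (+0 fires, +1 burnt)
  fire out at step 8

2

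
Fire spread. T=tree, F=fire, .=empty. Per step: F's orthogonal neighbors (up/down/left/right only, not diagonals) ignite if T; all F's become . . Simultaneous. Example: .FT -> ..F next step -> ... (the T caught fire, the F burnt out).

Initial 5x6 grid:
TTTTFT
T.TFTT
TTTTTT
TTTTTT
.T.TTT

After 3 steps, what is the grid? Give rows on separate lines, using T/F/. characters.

Step 1: 5 trees catch fire, 2 burn out
  TTTF.F
  T.F.FT
  TTTFTT
  TTTTTT
  .T.TTT
Step 2: 5 trees catch fire, 5 burn out
  TTF...
  T....F
  TTF.FT
  TTTFTT
  .T.TTT
Step 3: 6 trees catch fire, 5 burn out
  TF....
  T.....
  TF...F
  TTF.FT
  .T.FTT

TF....
T.....
TF...F
TTF.FT
.T.FTT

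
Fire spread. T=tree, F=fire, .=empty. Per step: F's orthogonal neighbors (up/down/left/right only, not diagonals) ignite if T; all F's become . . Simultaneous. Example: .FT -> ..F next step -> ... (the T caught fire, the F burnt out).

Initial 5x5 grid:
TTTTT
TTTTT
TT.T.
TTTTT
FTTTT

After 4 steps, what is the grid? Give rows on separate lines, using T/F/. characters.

Step 1: 2 trees catch fire, 1 burn out
  TTTTT
  TTTTT
  TT.T.
  FTTTT
  .FTTT
Step 2: 3 trees catch fire, 2 burn out
  TTTTT
  TTTTT
  FT.T.
  .FTTT
  ..FTT
Step 3: 4 trees catch fire, 3 burn out
  TTTTT
  FTTTT
  .F.T.
  ..FTT
  ...FT
Step 4: 4 trees catch fire, 4 burn out
  FTTTT
  .FTTT
  ...T.
  ...FT
  ....F

FTTTT
.FTTT
...T.
...FT
....F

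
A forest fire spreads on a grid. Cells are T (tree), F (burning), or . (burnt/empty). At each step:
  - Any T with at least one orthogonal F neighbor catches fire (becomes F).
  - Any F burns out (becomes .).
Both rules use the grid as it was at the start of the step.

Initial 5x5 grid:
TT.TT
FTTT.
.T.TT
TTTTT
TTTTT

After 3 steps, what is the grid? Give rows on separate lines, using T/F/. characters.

Step 1: 2 trees catch fire, 1 burn out
  FT.TT
  .FTT.
  .T.TT
  TTTTT
  TTTTT
Step 2: 3 trees catch fire, 2 burn out
  .F.TT
  ..FT.
  .F.TT
  TTTTT
  TTTTT
Step 3: 2 trees catch fire, 3 burn out
  ...TT
  ...F.
  ...TT
  TFTTT
  TTTTT

...TT
...F.
...TT
TFTTT
TTTTT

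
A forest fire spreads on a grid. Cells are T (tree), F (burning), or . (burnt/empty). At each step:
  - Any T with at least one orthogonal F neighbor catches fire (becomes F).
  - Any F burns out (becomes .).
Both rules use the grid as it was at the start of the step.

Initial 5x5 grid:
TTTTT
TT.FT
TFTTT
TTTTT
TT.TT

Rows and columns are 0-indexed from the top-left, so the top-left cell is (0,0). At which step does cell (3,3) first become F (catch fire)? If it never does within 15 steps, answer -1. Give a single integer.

Step 1: cell (3,3)='T' (+7 fires, +2 burnt)
Step 2: cell (3,3)='F' (+9 fires, +7 burnt)
  -> target ignites at step 2
Step 3: cell (3,3)='.' (+4 fires, +9 burnt)
Step 4: cell (3,3)='.' (+1 fires, +4 burnt)
Step 5: cell (3,3)='.' (+0 fires, +1 burnt)
  fire out at step 5

2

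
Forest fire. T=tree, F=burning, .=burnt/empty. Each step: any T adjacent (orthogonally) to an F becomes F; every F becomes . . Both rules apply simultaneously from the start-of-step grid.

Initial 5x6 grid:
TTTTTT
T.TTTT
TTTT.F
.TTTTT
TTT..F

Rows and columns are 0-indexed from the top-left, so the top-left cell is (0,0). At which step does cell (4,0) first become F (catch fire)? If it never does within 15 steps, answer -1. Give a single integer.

Step 1: cell (4,0)='T' (+2 fires, +2 burnt)
Step 2: cell (4,0)='T' (+3 fires, +2 burnt)
Step 3: cell (4,0)='T' (+3 fires, +3 burnt)
Step 4: cell (4,0)='T' (+4 fires, +3 burnt)
Step 5: cell (4,0)='T' (+4 fires, +4 burnt)
Step 6: cell (4,0)='T' (+3 fires, +4 burnt)
Step 7: cell (4,0)='F' (+3 fires, +3 burnt)
  -> target ignites at step 7
Step 8: cell (4,0)='.' (+1 fires, +3 burnt)
Step 9: cell (4,0)='.' (+0 fires, +1 burnt)
  fire out at step 9

7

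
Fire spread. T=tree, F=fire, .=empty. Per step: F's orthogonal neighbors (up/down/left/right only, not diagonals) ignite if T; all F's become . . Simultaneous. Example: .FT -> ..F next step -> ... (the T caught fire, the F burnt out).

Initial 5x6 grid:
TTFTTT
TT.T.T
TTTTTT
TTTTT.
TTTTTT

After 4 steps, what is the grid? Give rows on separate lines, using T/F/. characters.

Step 1: 2 trees catch fire, 1 burn out
  TF.FTT
  TT.T.T
  TTTTTT
  TTTTT.
  TTTTTT
Step 2: 4 trees catch fire, 2 burn out
  F...FT
  TF.F.T
  TTTTTT
  TTTTT.
  TTTTTT
Step 3: 4 trees catch fire, 4 burn out
  .....F
  F....T
  TFTFTT
  TTTTT.
  TTTTTT
Step 4: 6 trees catch fire, 4 burn out
  ......
  .....F
  F.F.FT
  TFTFT.
  TTTTTT

......
.....F
F.F.FT
TFTFT.
TTTTTT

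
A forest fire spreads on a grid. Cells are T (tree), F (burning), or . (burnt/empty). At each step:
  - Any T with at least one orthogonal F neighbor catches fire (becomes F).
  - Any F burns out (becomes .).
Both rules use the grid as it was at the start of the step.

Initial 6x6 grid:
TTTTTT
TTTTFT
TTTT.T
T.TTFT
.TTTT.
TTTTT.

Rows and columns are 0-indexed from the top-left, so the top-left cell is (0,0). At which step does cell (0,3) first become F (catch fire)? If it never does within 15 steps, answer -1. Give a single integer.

Step 1: cell (0,3)='T' (+6 fires, +2 burnt)
Step 2: cell (0,3)='F' (+8 fires, +6 burnt)
  -> target ignites at step 2
Step 3: cell (0,3)='.' (+5 fires, +8 burnt)
Step 4: cell (0,3)='.' (+5 fires, +5 burnt)
Step 5: cell (0,3)='.' (+3 fires, +5 burnt)
Step 6: cell (0,3)='.' (+2 fires, +3 burnt)
Step 7: cell (0,3)='.' (+0 fires, +2 burnt)
  fire out at step 7

2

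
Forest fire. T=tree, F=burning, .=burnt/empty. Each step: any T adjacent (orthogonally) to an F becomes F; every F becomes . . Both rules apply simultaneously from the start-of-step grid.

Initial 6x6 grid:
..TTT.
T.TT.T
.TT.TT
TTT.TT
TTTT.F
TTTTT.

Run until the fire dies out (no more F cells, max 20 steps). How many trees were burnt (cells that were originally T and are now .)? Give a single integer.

Step 1: +1 fires, +1 burnt (F count now 1)
Step 2: +2 fires, +1 burnt (F count now 2)
Step 3: +2 fires, +2 burnt (F count now 2)
Step 4: +0 fires, +2 burnt (F count now 0)
Fire out after step 4
Initially T: 25, now '.': 16
Total burnt (originally-T cells now '.'): 5

Answer: 5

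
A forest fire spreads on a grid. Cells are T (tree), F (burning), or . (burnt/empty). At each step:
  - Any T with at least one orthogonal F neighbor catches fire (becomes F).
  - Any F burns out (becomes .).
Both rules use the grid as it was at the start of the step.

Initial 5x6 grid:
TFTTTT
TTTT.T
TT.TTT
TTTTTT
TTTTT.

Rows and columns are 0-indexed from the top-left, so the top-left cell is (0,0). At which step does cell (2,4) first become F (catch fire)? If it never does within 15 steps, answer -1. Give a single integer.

Step 1: cell (2,4)='T' (+3 fires, +1 burnt)
Step 2: cell (2,4)='T' (+4 fires, +3 burnt)
Step 3: cell (2,4)='T' (+4 fires, +4 burnt)
Step 4: cell (2,4)='T' (+5 fires, +4 burnt)
Step 5: cell (2,4)='F' (+5 fires, +5 burnt)
  -> target ignites at step 5
Step 6: cell (2,4)='.' (+3 fires, +5 burnt)
Step 7: cell (2,4)='.' (+2 fires, +3 burnt)
Step 8: cell (2,4)='.' (+0 fires, +2 burnt)
  fire out at step 8

5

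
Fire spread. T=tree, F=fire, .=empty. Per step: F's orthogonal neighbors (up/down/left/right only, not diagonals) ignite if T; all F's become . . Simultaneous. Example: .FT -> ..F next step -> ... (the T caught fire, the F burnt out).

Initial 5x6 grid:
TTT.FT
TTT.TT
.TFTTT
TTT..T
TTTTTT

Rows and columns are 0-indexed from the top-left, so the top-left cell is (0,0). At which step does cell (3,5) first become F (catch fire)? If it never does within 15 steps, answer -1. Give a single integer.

Step 1: cell (3,5)='T' (+6 fires, +2 burnt)
Step 2: cell (3,5)='T' (+6 fires, +6 burnt)
Step 3: cell (3,5)='T' (+6 fires, +6 burnt)
Step 4: cell (3,5)='F' (+4 fires, +6 burnt)
  -> target ignites at step 4
Step 5: cell (3,5)='.' (+1 fires, +4 burnt)
Step 6: cell (3,5)='.' (+0 fires, +1 burnt)
  fire out at step 6

4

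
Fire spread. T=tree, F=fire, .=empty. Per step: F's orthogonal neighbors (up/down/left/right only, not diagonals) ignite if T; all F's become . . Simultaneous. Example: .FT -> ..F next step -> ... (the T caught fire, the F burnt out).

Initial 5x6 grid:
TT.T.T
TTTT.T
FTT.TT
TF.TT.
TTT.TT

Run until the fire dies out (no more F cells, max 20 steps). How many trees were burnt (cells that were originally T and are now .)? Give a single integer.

Answer: 13

Derivation:
Step 1: +4 fires, +2 burnt (F count now 4)
Step 2: +5 fires, +4 burnt (F count now 5)
Step 3: +2 fires, +5 burnt (F count now 2)
Step 4: +1 fires, +2 burnt (F count now 1)
Step 5: +1 fires, +1 burnt (F count now 1)
Step 6: +0 fires, +1 burnt (F count now 0)
Fire out after step 6
Initially T: 21, now '.': 22
Total burnt (originally-T cells now '.'): 13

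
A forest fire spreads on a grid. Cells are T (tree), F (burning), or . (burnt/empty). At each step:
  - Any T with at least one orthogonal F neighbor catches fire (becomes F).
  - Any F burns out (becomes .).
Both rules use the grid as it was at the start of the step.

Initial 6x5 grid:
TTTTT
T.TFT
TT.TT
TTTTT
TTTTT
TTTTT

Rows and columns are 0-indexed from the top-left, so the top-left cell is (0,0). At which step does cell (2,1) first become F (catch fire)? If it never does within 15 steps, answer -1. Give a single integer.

Step 1: cell (2,1)='T' (+4 fires, +1 burnt)
Step 2: cell (2,1)='T' (+4 fires, +4 burnt)
Step 3: cell (2,1)='T' (+4 fires, +4 burnt)
Step 4: cell (2,1)='T' (+5 fires, +4 burnt)
Step 5: cell (2,1)='F' (+6 fires, +5 burnt)
  -> target ignites at step 5
Step 6: cell (2,1)='.' (+3 fires, +6 burnt)
Step 7: cell (2,1)='.' (+1 fires, +3 burnt)
Step 8: cell (2,1)='.' (+0 fires, +1 burnt)
  fire out at step 8

5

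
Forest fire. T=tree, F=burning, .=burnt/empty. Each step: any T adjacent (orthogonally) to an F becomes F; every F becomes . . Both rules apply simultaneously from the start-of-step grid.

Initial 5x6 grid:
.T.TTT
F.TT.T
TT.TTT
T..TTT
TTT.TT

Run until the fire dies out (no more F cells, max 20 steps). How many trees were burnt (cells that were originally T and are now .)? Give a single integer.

Step 1: +1 fires, +1 burnt (F count now 1)
Step 2: +2 fires, +1 burnt (F count now 2)
Step 3: +1 fires, +2 burnt (F count now 1)
Step 4: +1 fires, +1 burnt (F count now 1)
Step 5: +1 fires, +1 burnt (F count now 1)
Step 6: +0 fires, +1 burnt (F count now 0)
Fire out after step 6
Initially T: 21, now '.': 15
Total burnt (originally-T cells now '.'): 6

Answer: 6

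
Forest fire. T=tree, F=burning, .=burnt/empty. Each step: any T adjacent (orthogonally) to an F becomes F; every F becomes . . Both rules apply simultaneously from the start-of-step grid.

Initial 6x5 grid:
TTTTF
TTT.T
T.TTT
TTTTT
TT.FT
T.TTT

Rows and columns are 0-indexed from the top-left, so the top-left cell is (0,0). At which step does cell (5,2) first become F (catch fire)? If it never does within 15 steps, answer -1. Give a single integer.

Step 1: cell (5,2)='T' (+5 fires, +2 burnt)
Step 2: cell (5,2)='F' (+7 fires, +5 burnt)
  -> target ignites at step 2
Step 3: cell (5,2)='.' (+4 fires, +7 burnt)
Step 4: cell (5,2)='.' (+4 fires, +4 burnt)
Step 5: cell (5,2)='.' (+3 fires, +4 burnt)
Step 6: cell (5,2)='.' (+1 fires, +3 burnt)
Step 7: cell (5,2)='.' (+0 fires, +1 burnt)
  fire out at step 7

2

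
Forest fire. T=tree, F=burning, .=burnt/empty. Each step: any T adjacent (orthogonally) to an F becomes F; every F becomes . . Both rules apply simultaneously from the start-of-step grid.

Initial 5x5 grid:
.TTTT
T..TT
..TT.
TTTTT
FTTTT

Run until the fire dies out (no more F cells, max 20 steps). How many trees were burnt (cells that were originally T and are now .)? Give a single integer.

Step 1: +2 fires, +1 burnt (F count now 2)
Step 2: +2 fires, +2 burnt (F count now 2)
Step 3: +2 fires, +2 burnt (F count now 2)
Step 4: +3 fires, +2 burnt (F count now 3)
Step 5: +2 fires, +3 burnt (F count now 2)
Step 6: +1 fires, +2 burnt (F count now 1)
Step 7: +2 fires, +1 burnt (F count now 2)
Step 8: +2 fires, +2 burnt (F count now 2)
Step 9: +1 fires, +2 burnt (F count now 1)
Step 10: +0 fires, +1 burnt (F count now 0)
Fire out after step 10
Initially T: 18, now '.': 24
Total burnt (originally-T cells now '.'): 17

Answer: 17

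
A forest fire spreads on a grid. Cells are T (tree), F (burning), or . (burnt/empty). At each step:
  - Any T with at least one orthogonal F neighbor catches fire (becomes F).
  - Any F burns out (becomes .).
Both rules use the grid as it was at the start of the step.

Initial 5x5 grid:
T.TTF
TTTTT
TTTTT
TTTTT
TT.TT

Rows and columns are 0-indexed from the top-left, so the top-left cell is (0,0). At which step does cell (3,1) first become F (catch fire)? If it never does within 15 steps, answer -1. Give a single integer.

Step 1: cell (3,1)='T' (+2 fires, +1 burnt)
Step 2: cell (3,1)='T' (+3 fires, +2 burnt)
Step 3: cell (3,1)='T' (+3 fires, +3 burnt)
Step 4: cell (3,1)='T' (+4 fires, +3 burnt)
Step 5: cell (3,1)='T' (+4 fires, +4 burnt)
Step 6: cell (3,1)='F' (+3 fires, +4 burnt)
  -> target ignites at step 6
Step 7: cell (3,1)='.' (+2 fires, +3 burnt)
Step 8: cell (3,1)='.' (+1 fires, +2 burnt)
Step 9: cell (3,1)='.' (+0 fires, +1 burnt)
  fire out at step 9

6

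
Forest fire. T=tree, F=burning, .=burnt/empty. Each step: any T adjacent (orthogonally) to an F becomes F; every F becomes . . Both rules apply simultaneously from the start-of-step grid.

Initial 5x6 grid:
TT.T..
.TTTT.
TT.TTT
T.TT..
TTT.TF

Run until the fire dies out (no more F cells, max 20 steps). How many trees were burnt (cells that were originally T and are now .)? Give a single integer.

Step 1: +1 fires, +1 burnt (F count now 1)
Step 2: +0 fires, +1 burnt (F count now 0)
Fire out after step 2
Initially T: 19, now '.': 12
Total burnt (originally-T cells now '.'): 1

Answer: 1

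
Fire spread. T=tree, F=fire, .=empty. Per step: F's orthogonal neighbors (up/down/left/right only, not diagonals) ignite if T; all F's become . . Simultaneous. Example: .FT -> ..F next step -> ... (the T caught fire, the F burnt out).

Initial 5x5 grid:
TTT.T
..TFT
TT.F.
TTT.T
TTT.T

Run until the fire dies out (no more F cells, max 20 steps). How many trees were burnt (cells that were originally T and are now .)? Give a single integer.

Answer: 6

Derivation:
Step 1: +2 fires, +2 burnt (F count now 2)
Step 2: +2 fires, +2 burnt (F count now 2)
Step 3: +1 fires, +2 burnt (F count now 1)
Step 4: +1 fires, +1 burnt (F count now 1)
Step 5: +0 fires, +1 burnt (F count now 0)
Fire out after step 5
Initially T: 16, now '.': 15
Total burnt (originally-T cells now '.'): 6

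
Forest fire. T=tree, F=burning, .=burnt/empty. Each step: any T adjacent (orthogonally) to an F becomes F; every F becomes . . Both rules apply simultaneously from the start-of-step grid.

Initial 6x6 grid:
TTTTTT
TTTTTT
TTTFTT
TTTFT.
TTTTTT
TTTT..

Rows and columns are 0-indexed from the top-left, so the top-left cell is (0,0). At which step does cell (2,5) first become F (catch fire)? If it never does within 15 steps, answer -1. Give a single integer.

Step 1: cell (2,5)='T' (+6 fires, +2 burnt)
Step 2: cell (2,5)='F' (+9 fires, +6 burnt)
  -> target ignites at step 2
Step 3: cell (2,5)='.' (+9 fires, +9 burnt)
Step 4: cell (2,5)='.' (+5 fires, +9 burnt)
Step 5: cell (2,5)='.' (+2 fires, +5 burnt)
Step 6: cell (2,5)='.' (+0 fires, +2 burnt)
  fire out at step 6

2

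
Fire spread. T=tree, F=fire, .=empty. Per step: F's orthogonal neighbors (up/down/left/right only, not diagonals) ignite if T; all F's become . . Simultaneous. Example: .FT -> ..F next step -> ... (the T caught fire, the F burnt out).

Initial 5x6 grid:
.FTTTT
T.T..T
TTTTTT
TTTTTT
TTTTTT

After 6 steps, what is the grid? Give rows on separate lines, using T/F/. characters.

Step 1: 1 trees catch fire, 1 burn out
  ..FTTT
  T.T..T
  TTTTTT
  TTTTTT
  TTTTTT
Step 2: 2 trees catch fire, 1 burn out
  ...FTT
  T.F..T
  TTTTTT
  TTTTTT
  TTTTTT
Step 3: 2 trees catch fire, 2 burn out
  ....FT
  T....T
  TTFTTT
  TTTTTT
  TTTTTT
Step 4: 4 trees catch fire, 2 burn out
  .....F
  T....T
  TF.FTT
  TTFTTT
  TTTTTT
Step 5: 6 trees catch fire, 4 burn out
  ......
  T....F
  F...FT
  TF.FTT
  TTFTTT
Step 6: 6 trees catch fire, 6 burn out
  ......
  F.....
  .....F
  F...FT
  TF.FTT

......
F.....
.....F
F...FT
TF.FTT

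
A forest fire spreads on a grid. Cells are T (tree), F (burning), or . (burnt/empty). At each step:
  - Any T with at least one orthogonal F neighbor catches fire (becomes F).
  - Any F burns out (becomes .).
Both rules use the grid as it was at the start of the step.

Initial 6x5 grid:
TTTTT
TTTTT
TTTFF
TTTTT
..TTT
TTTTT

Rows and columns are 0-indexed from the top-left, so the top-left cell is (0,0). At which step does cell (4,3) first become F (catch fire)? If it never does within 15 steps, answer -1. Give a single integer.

Step 1: cell (4,3)='T' (+5 fires, +2 burnt)
Step 2: cell (4,3)='F' (+7 fires, +5 burnt)
  -> target ignites at step 2
Step 3: cell (4,3)='.' (+7 fires, +7 burnt)
Step 4: cell (4,3)='.' (+4 fires, +7 burnt)
Step 5: cell (4,3)='.' (+2 fires, +4 burnt)
Step 6: cell (4,3)='.' (+1 fires, +2 burnt)
Step 7: cell (4,3)='.' (+0 fires, +1 burnt)
  fire out at step 7

2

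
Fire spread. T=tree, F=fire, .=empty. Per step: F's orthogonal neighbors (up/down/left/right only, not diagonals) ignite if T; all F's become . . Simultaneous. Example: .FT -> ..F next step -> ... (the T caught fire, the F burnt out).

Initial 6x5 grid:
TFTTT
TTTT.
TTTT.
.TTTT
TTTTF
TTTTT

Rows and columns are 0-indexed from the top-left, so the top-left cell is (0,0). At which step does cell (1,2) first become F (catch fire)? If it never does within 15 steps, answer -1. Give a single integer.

Step 1: cell (1,2)='T' (+6 fires, +2 burnt)
Step 2: cell (1,2)='F' (+7 fires, +6 burnt)
  -> target ignites at step 2
Step 3: cell (1,2)='.' (+9 fires, +7 burnt)
Step 4: cell (1,2)='.' (+2 fires, +9 burnt)
Step 5: cell (1,2)='.' (+1 fires, +2 burnt)
Step 6: cell (1,2)='.' (+0 fires, +1 burnt)
  fire out at step 6

2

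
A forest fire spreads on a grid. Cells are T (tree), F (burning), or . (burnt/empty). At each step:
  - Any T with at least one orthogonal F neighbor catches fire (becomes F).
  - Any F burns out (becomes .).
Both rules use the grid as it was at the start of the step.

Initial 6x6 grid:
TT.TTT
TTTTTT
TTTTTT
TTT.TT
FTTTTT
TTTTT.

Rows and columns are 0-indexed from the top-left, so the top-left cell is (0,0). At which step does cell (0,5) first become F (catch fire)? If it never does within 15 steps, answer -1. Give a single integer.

Step 1: cell (0,5)='T' (+3 fires, +1 burnt)
Step 2: cell (0,5)='T' (+4 fires, +3 burnt)
Step 3: cell (0,5)='T' (+5 fires, +4 burnt)
Step 4: cell (0,5)='T' (+5 fires, +5 burnt)
Step 5: cell (0,5)='T' (+6 fires, +5 burnt)
Step 6: cell (0,5)='T' (+3 fires, +6 burnt)
Step 7: cell (0,5)='T' (+3 fires, +3 burnt)
Step 8: cell (0,5)='T' (+2 fires, +3 burnt)
Step 9: cell (0,5)='F' (+1 fires, +2 burnt)
  -> target ignites at step 9
Step 10: cell (0,5)='.' (+0 fires, +1 burnt)
  fire out at step 10

9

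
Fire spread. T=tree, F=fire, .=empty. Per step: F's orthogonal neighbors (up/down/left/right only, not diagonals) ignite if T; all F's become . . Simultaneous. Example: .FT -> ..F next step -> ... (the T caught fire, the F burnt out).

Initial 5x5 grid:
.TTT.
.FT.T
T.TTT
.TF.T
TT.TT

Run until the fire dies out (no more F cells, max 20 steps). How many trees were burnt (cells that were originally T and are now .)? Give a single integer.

Answer: 14

Derivation:
Step 1: +4 fires, +2 burnt (F count now 4)
Step 2: +3 fires, +4 burnt (F count now 3)
Step 3: +3 fires, +3 burnt (F count now 3)
Step 4: +2 fires, +3 burnt (F count now 2)
Step 5: +1 fires, +2 burnt (F count now 1)
Step 6: +1 fires, +1 burnt (F count now 1)
Step 7: +0 fires, +1 burnt (F count now 0)
Fire out after step 7
Initially T: 15, now '.': 24
Total burnt (originally-T cells now '.'): 14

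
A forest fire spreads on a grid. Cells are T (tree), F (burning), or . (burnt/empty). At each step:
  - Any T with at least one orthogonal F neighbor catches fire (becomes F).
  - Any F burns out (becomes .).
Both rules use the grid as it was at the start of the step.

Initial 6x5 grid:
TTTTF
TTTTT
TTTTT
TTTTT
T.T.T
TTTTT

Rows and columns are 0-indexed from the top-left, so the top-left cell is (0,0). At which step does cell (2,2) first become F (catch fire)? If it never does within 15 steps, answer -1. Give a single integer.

Step 1: cell (2,2)='T' (+2 fires, +1 burnt)
Step 2: cell (2,2)='T' (+3 fires, +2 burnt)
Step 3: cell (2,2)='T' (+4 fires, +3 burnt)
Step 4: cell (2,2)='F' (+5 fires, +4 burnt)
  -> target ignites at step 4
Step 5: cell (2,2)='.' (+4 fires, +5 burnt)
Step 6: cell (2,2)='.' (+4 fires, +4 burnt)
Step 7: cell (2,2)='.' (+2 fires, +4 burnt)
Step 8: cell (2,2)='.' (+2 fires, +2 burnt)
Step 9: cell (2,2)='.' (+1 fires, +2 burnt)
Step 10: cell (2,2)='.' (+0 fires, +1 burnt)
  fire out at step 10

4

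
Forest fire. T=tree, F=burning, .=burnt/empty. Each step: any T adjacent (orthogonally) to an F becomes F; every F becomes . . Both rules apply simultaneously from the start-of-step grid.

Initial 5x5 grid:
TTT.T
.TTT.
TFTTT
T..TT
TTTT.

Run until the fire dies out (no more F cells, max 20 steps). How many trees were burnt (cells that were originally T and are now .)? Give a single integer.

Step 1: +3 fires, +1 burnt (F count now 3)
Step 2: +4 fires, +3 burnt (F count now 4)
Step 3: +6 fires, +4 burnt (F count now 6)
Step 4: +3 fires, +6 burnt (F count now 3)
Step 5: +1 fires, +3 burnt (F count now 1)
Step 6: +0 fires, +1 burnt (F count now 0)
Fire out after step 6
Initially T: 18, now '.': 24
Total burnt (originally-T cells now '.'): 17

Answer: 17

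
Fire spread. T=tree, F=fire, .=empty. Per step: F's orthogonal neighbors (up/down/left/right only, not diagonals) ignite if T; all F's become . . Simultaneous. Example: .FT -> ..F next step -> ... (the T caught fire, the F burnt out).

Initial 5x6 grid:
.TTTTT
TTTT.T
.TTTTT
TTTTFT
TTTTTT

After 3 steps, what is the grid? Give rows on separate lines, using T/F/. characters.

Step 1: 4 trees catch fire, 1 burn out
  .TTTTT
  TTTT.T
  .TTTFT
  TTTF.F
  TTTTFT
Step 2: 5 trees catch fire, 4 burn out
  .TTTTT
  TTTT.T
  .TTF.F
  TTF...
  TTTF.F
Step 3: 5 trees catch fire, 5 burn out
  .TTTTT
  TTTF.F
  .TF...
  TF....
  TTF...

.TTTTT
TTTF.F
.TF...
TF....
TTF...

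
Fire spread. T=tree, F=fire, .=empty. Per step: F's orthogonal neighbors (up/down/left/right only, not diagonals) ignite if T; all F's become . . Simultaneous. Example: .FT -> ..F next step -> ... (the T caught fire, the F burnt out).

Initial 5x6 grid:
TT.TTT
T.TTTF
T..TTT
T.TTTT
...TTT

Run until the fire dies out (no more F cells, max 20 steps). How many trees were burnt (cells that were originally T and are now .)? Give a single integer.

Step 1: +3 fires, +1 burnt (F count now 3)
Step 2: +4 fires, +3 burnt (F count now 4)
Step 3: +5 fires, +4 burnt (F count now 5)
Step 4: +2 fires, +5 burnt (F count now 2)
Step 5: +2 fires, +2 burnt (F count now 2)
Step 6: +0 fires, +2 burnt (F count now 0)
Fire out after step 6
Initially T: 21, now '.': 25
Total burnt (originally-T cells now '.'): 16

Answer: 16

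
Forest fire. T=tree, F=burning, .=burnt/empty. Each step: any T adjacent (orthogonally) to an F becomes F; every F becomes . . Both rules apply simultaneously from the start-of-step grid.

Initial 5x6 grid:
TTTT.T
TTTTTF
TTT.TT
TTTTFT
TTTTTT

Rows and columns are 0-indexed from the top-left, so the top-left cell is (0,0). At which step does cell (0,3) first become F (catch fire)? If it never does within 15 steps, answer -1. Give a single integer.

Step 1: cell (0,3)='T' (+7 fires, +2 burnt)
Step 2: cell (0,3)='T' (+4 fires, +7 burnt)
Step 3: cell (0,3)='F' (+5 fires, +4 burnt)
  -> target ignites at step 3
Step 4: cell (0,3)='.' (+5 fires, +5 burnt)
Step 5: cell (0,3)='.' (+4 fires, +5 burnt)
Step 6: cell (0,3)='.' (+1 fires, +4 burnt)
Step 7: cell (0,3)='.' (+0 fires, +1 burnt)
  fire out at step 7

3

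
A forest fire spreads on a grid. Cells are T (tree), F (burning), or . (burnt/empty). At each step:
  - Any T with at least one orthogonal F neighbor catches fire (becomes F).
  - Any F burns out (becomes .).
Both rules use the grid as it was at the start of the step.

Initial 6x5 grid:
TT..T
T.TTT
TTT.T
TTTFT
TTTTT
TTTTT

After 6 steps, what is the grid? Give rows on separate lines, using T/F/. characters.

Step 1: 3 trees catch fire, 1 burn out
  TT..T
  T.TTT
  TTT.T
  TTF.F
  TTTFT
  TTTTT
Step 2: 6 trees catch fire, 3 burn out
  TT..T
  T.TTT
  TTF.F
  TF...
  TTF.F
  TTTFT
Step 3: 7 trees catch fire, 6 burn out
  TT..T
  T.FTF
  TF...
  F....
  TF...
  TTF.F
Step 4: 5 trees catch fire, 7 burn out
  TT..F
  T..F.
  F....
  .....
  F....
  TF...
Step 5: 2 trees catch fire, 5 burn out
  TT...
  F....
  .....
  .....
  .....
  F....
Step 6: 1 trees catch fire, 2 burn out
  FT...
  .....
  .....
  .....
  .....
  .....

FT...
.....
.....
.....
.....
.....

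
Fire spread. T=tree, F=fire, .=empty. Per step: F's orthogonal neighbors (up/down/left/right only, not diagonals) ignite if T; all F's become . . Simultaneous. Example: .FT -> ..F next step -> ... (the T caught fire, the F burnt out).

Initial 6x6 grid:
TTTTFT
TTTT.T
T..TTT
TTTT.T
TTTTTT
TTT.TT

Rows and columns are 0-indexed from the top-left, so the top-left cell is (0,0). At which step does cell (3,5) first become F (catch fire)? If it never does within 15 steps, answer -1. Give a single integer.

Step 1: cell (3,5)='T' (+2 fires, +1 burnt)
Step 2: cell (3,5)='T' (+3 fires, +2 burnt)
Step 3: cell (3,5)='T' (+4 fires, +3 burnt)
Step 4: cell (3,5)='F' (+5 fires, +4 burnt)
  -> target ignites at step 4
Step 5: cell (3,5)='.' (+4 fires, +5 burnt)
Step 6: cell (3,5)='.' (+5 fires, +4 burnt)
Step 7: cell (3,5)='.' (+4 fires, +5 burnt)
Step 8: cell (3,5)='.' (+2 fires, +4 burnt)
Step 9: cell (3,5)='.' (+1 fires, +2 burnt)
Step 10: cell (3,5)='.' (+0 fires, +1 burnt)
  fire out at step 10

4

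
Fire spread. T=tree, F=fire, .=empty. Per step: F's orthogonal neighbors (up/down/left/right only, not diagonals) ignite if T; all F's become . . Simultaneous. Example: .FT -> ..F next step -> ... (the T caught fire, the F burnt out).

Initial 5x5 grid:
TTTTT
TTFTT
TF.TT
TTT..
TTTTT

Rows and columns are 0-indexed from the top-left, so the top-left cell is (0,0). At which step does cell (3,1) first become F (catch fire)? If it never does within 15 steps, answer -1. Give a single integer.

Step 1: cell (3,1)='F' (+5 fires, +2 burnt)
  -> target ignites at step 1
Step 2: cell (3,1)='.' (+8 fires, +5 burnt)
Step 3: cell (3,1)='.' (+5 fires, +8 burnt)
Step 4: cell (3,1)='.' (+1 fires, +5 burnt)
Step 5: cell (3,1)='.' (+1 fires, +1 burnt)
Step 6: cell (3,1)='.' (+0 fires, +1 burnt)
  fire out at step 6

1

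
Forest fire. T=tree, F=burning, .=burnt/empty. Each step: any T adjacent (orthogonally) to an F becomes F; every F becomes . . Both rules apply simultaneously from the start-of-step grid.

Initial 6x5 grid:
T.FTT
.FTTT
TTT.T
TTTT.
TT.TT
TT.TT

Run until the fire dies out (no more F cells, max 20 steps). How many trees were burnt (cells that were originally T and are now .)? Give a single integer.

Step 1: +3 fires, +2 burnt (F count now 3)
Step 2: +5 fires, +3 burnt (F count now 5)
Step 3: +4 fires, +5 burnt (F count now 4)
Step 4: +4 fires, +4 burnt (F count now 4)
Step 5: +2 fires, +4 burnt (F count now 2)
Step 6: +2 fires, +2 burnt (F count now 2)
Step 7: +1 fires, +2 burnt (F count now 1)
Step 8: +0 fires, +1 burnt (F count now 0)
Fire out after step 8
Initially T: 22, now '.': 29
Total burnt (originally-T cells now '.'): 21

Answer: 21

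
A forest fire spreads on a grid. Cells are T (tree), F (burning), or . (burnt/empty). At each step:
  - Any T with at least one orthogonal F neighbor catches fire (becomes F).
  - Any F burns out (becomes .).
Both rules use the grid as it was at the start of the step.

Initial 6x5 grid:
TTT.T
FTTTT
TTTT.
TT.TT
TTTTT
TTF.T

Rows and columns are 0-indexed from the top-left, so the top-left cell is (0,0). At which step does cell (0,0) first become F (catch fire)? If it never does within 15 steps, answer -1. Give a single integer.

Step 1: cell (0,0)='F' (+5 fires, +2 burnt)
  -> target ignites at step 1
Step 2: cell (0,0)='.' (+7 fires, +5 burnt)
Step 3: cell (0,0)='.' (+7 fires, +7 burnt)
Step 4: cell (0,0)='.' (+4 fires, +7 burnt)
Step 5: cell (0,0)='.' (+1 fires, +4 burnt)
Step 6: cell (0,0)='.' (+0 fires, +1 burnt)
  fire out at step 6

1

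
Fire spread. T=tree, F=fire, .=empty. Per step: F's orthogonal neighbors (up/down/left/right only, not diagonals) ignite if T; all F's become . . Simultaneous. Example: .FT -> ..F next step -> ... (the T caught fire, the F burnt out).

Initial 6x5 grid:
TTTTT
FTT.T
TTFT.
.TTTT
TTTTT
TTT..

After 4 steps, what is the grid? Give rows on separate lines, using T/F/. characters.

Step 1: 7 trees catch fire, 2 burn out
  FTTTT
  .FF.T
  FF.F.
  .TFTT
  TTTTT
  TTT..
Step 2: 5 trees catch fire, 7 burn out
  .FFTT
  ....T
  .....
  .F.FT
  TTFTT
  TTT..
Step 3: 5 trees catch fire, 5 burn out
  ...FT
  ....T
  .....
  ....F
  TF.FT
  TTF..
Step 4: 4 trees catch fire, 5 burn out
  ....F
  ....T
  .....
  .....
  F...F
  TF...

....F
....T
.....
.....
F...F
TF...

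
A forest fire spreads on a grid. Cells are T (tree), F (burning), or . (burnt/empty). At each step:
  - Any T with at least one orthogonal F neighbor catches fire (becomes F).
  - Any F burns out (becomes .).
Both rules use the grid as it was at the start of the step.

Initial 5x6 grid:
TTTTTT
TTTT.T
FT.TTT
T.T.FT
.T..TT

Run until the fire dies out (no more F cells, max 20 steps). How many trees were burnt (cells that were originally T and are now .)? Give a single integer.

Answer: 19

Derivation:
Step 1: +6 fires, +2 burnt (F count now 6)
Step 2: +5 fires, +6 burnt (F count now 5)
Step 3: +4 fires, +5 burnt (F count now 4)
Step 4: +3 fires, +4 burnt (F count now 3)
Step 5: +1 fires, +3 burnt (F count now 1)
Step 6: +0 fires, +1 burnt (F count now 0)
Fire out after step 6
Initially T: 21, now '.': 28
Total burnt (originally-T cells now '.'): 19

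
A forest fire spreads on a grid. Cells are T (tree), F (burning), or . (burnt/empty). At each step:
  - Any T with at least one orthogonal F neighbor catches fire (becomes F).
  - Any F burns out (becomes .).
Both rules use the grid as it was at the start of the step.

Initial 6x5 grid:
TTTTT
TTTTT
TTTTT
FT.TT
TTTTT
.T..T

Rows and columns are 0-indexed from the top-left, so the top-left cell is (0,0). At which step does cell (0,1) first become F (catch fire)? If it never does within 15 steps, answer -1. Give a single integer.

Step 1: cell (0,1)='T' (+3 fires, +1 burnt)
Step 2: cell (0,1)='T' (+3 fires, +3 burnt)
Step 3: cell (0,1)='T' (+5 fires, +3 burnt)
Step 4: cell (0,1)='F' (+4 fires, +5 burnt)
  -> target ignites at step 4
Step 5: cell (0,1)='.' (+5 fires, +4 burnt)
Step 6: cell (0,1)='.' (+4 fires, +5 burnt)
Step 7: cell (0,1)='.' (+1 fires, +4 burnt)
Step 8: cell (0,1)='.' (+0 fires, +1 burnt)
  fire out at step 8

4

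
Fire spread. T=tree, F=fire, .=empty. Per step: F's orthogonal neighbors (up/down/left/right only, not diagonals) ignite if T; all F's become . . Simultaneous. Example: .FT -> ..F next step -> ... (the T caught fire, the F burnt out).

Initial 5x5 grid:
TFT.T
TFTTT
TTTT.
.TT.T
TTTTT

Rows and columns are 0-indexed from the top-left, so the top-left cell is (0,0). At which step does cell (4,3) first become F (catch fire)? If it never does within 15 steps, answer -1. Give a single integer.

Step 1: cell (4,3)='T' (+5 fires, +2 burnt)
Step 2: cell (4,3)='T' (+4 fires, +5 burnt)
Step 3: cell (4,3)='T' (+4 fires, +4 burnt)
Step 4: cell (4,3)='T' (+3 fires, +4 burnt)
Step 5: cell (4,3)='F' (+1 fires, +3 burnt)
  -> target ignites at step 5
Step 6: cell (4,3)='.' (+1 fires, +1 burnt)
Step 7: cell (4,3)='.' (+1 fires, +1 burnt)
Step 8: cell (4,3)='.' (+0 fires, +1 burnt)
  fire out at step 8

5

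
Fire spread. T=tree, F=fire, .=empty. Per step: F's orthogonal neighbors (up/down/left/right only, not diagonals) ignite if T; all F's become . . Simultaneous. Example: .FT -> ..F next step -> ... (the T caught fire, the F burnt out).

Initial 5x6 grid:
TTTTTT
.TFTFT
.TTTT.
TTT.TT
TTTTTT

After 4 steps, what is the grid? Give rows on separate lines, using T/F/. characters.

Step 1: 7 trees catch fire, 2 burn out
  TTFTFT
  .F.F.F
  .TFTF.
  TTT.TT
  TTTTTT
Step 2: 7 trees catch fire, 7 burn out
  TF.F.F
  ......
  .F.F..
  TTF.FT
  TTTTTT
Step 3: 5 trees catch fire, 7 burn out
  F.....
  ......
  ......
  TF...F
  TTFTFT
Step 4: 4 trees catch fire, 5 burn out
  ......
  ......
  ......
  F.....
  TF.F.F

......
......
......
F.....
TF.F.F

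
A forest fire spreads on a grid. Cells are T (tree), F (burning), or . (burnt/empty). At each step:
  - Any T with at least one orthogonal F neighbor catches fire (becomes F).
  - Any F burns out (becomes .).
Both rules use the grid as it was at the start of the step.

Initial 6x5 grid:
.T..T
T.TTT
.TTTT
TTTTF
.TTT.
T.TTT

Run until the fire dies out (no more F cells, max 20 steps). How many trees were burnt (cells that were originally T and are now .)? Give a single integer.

Answer: 18

Derivation:
Step 1: +2 fires, +1 burnt (F count now 2)
Step 2: +4 fires, +2 burnt (F count now 4)
Step 3: +6 fires, +4 burnt (F count now 6)
Step 4: +6 fires, +6 burnt (F count now 6)
Step 5: +0 fires, +6 burnt (F count now 0)
Fire out after step 5
Initially T: 21, now '.': 27
Total burnt (originally-T cells now '.'): 18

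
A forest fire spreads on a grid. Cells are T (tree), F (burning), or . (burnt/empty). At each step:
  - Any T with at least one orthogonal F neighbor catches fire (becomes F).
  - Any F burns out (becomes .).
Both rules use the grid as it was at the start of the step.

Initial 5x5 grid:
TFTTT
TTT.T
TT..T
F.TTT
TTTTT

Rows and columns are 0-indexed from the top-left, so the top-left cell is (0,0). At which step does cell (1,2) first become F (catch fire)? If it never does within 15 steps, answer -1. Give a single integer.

Step 1: cell (1,2)='T' (+5 fires, +2 burnt)
Step 2: cell (1,2)='F' (+5 fires, +5 burnt)
  -> target ignites at step 2
Step 3: cell (1,2)='.' (+2 fires, +5 burnt)
Step 4: cell (1,2)='.' (+3 fires, +2 burnt)
Step 5: cell (1,2)='.' (+3 fires, +3 burnt)
Step 6: cell (1,2)='.' (+1 fires, +3 burnt)
Step 7: cell (1,2)='.' (+0 fires, +1 burnt)
  fire out at step 7

2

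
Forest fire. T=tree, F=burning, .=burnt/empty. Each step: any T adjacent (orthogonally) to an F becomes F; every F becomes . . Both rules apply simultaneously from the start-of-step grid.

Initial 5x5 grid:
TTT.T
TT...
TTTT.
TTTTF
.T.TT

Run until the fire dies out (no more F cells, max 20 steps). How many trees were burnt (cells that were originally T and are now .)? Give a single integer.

Step 1: +2 fires, +1 burnt (F count now 2)
Step 2: +3 fires, +2 burnt (F count now 3)
Step 3: +2 fires, +3 burnt (F count now 2)
Step 4: +3 fires, +2 burnt (F count now 3)
Step 5: +2 fires, +3 burnt (F count now 2)
Step 6: +2 fires, +2 burnt (F count now 2)
Step 7: +2 fires, +2 burnt (F count now 2)
Step 8: +0 fires, +2 burnt (F count now 0)
Fire out after step 8
Initially T: 17, now '.': 24
Total burnt (originally-T cells now '.'): 16

Answer: 16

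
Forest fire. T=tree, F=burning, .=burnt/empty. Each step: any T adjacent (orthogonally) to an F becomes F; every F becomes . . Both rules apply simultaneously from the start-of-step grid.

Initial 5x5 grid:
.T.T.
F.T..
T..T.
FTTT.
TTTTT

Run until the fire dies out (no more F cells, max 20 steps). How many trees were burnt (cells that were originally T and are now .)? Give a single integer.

Answer: 10

Derivation:
Step 1: +3 fires, +2 burnt (F count now 3)
Step 2: +2 fires, +3 burnt (F count now 2)
Step 3: +2 fires, +2 burnt (F count now 2)
Step 4: +2 fires, +2 burnt (F count now 2)
Step 5: +1 fires, +2 burnt (F count now 1)
Step 6: +0 fires, +1 burnt (F count now 0)
Fire out after step 6
Initially T: 13, now '.': 22
Total burnt (originally-T cells now '.'): 10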